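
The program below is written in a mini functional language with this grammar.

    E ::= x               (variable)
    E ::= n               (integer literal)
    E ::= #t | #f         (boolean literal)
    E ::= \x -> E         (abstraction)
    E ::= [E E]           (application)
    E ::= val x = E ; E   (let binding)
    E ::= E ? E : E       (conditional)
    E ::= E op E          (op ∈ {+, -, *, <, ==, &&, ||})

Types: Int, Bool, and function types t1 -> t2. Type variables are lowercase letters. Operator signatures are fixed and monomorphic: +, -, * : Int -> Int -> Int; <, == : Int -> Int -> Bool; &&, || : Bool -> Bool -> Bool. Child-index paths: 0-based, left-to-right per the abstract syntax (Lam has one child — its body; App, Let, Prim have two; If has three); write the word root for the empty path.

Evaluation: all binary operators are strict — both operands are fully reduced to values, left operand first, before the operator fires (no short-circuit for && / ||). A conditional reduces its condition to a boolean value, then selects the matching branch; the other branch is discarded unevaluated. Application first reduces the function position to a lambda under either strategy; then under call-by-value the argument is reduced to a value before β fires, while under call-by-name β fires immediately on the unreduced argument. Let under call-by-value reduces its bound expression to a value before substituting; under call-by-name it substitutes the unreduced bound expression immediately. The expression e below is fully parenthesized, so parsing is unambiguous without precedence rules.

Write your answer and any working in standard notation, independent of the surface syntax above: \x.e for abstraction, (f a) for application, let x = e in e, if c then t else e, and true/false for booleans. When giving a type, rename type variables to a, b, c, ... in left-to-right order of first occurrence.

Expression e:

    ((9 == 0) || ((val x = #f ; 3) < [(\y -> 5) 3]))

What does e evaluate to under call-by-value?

Working:
step 0: ((9 == 0) || ((let x = false in 3) < ((\y.5) 3)))
step 1: [delta@0] (false || ((let x = false in 3) < ((\y.5) 3)))
step 2: [let@1.0] (false || (3 < ((\y.5) 3)))
step 3: [beta@1.1] (false || (3 < 5))
step 4: [delta@1] (false || true)
step 5: [delta@root] true

Answer: true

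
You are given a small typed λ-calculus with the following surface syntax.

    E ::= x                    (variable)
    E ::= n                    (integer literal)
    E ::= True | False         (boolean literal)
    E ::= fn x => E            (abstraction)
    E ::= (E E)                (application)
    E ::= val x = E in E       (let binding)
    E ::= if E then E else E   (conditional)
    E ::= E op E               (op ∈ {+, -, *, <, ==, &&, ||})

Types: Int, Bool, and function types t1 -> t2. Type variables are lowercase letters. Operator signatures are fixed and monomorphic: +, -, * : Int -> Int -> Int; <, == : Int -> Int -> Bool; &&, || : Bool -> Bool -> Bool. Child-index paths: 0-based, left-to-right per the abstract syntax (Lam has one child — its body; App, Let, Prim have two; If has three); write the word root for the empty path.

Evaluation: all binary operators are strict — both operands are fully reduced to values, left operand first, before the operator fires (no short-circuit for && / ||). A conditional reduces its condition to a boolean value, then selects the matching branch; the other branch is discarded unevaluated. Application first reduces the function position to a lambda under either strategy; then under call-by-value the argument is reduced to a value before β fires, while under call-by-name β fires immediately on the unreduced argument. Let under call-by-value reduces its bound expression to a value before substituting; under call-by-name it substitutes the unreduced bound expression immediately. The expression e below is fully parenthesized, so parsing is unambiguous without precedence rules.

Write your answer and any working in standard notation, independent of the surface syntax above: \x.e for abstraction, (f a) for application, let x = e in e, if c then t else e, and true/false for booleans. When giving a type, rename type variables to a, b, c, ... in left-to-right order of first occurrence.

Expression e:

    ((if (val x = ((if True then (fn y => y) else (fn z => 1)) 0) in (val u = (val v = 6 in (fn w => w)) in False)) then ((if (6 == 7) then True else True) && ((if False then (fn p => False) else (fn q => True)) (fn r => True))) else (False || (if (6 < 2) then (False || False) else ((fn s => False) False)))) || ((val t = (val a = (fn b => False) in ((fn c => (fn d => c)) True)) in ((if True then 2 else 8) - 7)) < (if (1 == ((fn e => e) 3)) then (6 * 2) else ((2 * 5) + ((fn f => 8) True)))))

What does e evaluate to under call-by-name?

Derivation:
step 0: ((if (let x = ((if true then (\y.y) else (\z.1)) 0) in (let u = (let v = 6 in (\w.w)) in false)) then ((if (6 == 7) then true else true) && ((if false then (\p.false) else (\q.true)) (\r.true))) else (false || (if (6 < 2) then (false || false) else ((\s.false) false)))) || ((let t = (let a = (\b.false) in ((\c.(\d.c)) true)) in ((if true then 2 else 8) - 7)) < (if (1 == ((\e.e) 3)) then (6 * 2) else ((2 * 5) + ((\f.8) true)))))
step 1: [let@0.0] ((if (let u = (let v = 6 in (\w.w)) in false) then ((if (6 == 7) then true else true) && ((if false then (\p.false) else (\q.true)) (\r.true))) else (false || (if (6 < 2) then (false || false) else ((\s.false) false)))) || ((let t = (let a = (\b.false) in ((\c.(\d.c)) true)) in ((if true then 2 else 8) - 7)) < (if (1 == ((\e.e) 3)) then (6 * 2) else ((2 * 5) + ((\f.8) true)))))
step 2: [let@0.0] ((if false then ((if (6 == 7) then true else true) && ((if false then (\p.false) else (\q.true)) (\r.true))) else (false || (if (6 < 2) then (false || false) else ((\s.false) false)))) || ((let t = (let a = (\b.false) in ((\c.(\d.c)) true)) in ((if true then 2 else 8) - 7)) < (if (1 == ((\e.e) 3)) then (6 * 2) else ((2 * 5) + ((\f.8) true)))))
step 3: [if@0] ((false || (if (6 < 2) then (false || false) else ((\s.false) false))) || ((let t = (let a = (\b.false) in ((\c.(\d.c)) true)) in ((if true then 2 else 8) - 7)) < (if (1 == ((\e.e) 3)) then (6 * 2) else ((2 * 5) + ((\f.8) true)))))
step 4: [delta@0.1.0] ((false || (if false then (false || false) else ((\s.false) false))) || ((let t = (let a = (\b.false) in ((\c.(\d.c)) true)) in ((if true then 2 else 8) - 7)) < (if (1 == ((\e.e) 3)) then (6 * 2) else ((2 * 5) + ((\f.8) true)))))
step 5: [if@0.1] ((false || ((\s.false) false)) || ((let t = (let a = (\b.false) in ((\c.(\d.c)) true)) in ((if true then 2 else 8) - 7)) < (if (1 == ((\e.e) 3)) then (6 * 2) else ((2 * 5) + ((\f.8) true)))))
step 6: [beta@0.1] ((false || false) || ((let t = (let a = (\b.false) in ((\c.(\d.c)) true)) in ((if true then 2 else 8) - 7)) < (if (1 == ((\e.e) 3)) then (6 * 2) else ((2 * 5) + ((\f.8) true)))))
step 7: [delta@0] (false || ((let t = (let a = (\b.false) in ((\c.(\d.c)) true)) in ((if true then 2 else 8) - 7)) < (if (1 == ((\e.e) 3)) then (6 * 2) else ((2 * 5) + ((\f.8) true)))))
step 8: [let@1.0] (false || (((if true then 2 else 8) - 7) < (if (1 == ((\e.e) 3)) then (6 * 2) else ((2 * 5) + ((\f.8) true)))))
step 9: [if@1.0.0] (false || ((2 - 7) < (if (1 == ((\e.e) 3)) then (6 * 2) else ((2 * 5) + ((\f.8) true)))))
step 10: [delta@1.0] (false || (-5 < (if (1 == ((\e.e) 3)) then (6 * 2) else ((2 * 5) + ((\f.8) true)))))
step 11: [beta@1.1.0.1] (false || (-5 < (if (1 == 3) then (6 * 2) else ((2 * 5) + ((\f.8) true)))))
step 12: [delta@1.1.0] (false || (-5 < (if false then (6 * 2) else ((2 * 5) + ((\f.8) true)))))
step 13: [if@1.1] (false || (-5 < ((2 * 5) + ((\f.8) true))))
step 14: [delta@1.1.0] (false || (-5 < (10 + ((\f.8) true))))
step 15: [beta@1.1.1] (false || (-5 < (10 + 8)))
step 16: [delta@1.1] (false || (-5 < 18))
step 17: [delta@1] (false || true)
step 18: [delta@root] true

Answer: true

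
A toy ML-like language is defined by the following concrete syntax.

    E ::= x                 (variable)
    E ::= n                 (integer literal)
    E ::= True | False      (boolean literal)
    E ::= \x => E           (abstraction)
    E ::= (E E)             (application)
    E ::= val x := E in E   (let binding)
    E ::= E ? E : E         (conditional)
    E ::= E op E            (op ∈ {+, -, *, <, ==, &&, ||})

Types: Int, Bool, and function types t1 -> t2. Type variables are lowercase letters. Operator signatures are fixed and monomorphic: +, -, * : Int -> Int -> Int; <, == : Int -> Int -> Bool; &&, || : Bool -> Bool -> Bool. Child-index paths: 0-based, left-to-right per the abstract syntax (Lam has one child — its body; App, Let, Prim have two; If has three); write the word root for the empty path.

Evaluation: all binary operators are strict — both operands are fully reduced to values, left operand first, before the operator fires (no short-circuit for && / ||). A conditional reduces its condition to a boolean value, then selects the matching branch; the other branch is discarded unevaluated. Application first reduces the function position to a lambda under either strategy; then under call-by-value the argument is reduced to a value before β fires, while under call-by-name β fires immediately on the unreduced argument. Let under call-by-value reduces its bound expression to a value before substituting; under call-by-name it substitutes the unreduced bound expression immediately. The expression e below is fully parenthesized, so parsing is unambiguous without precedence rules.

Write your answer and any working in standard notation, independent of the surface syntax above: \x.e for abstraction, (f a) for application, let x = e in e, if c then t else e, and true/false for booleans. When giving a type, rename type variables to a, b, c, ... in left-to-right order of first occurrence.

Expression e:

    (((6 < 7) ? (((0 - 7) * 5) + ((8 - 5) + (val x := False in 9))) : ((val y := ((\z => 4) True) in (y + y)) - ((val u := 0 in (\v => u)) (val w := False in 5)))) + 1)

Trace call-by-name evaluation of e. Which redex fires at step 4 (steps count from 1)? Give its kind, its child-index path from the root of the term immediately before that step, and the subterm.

Working:
step 0: ((if (6 < 7) then (((0 - 7) * 5) + ((8 - 5) + (let x = false in 9))) else ((let y = ((\z.4) true) in (y + y)) - ((let u = 0 in (\v.u)) (let w = false in 5)))) + 1)
step 1: [delta@0.0] ((if true then (((0 - 7) * 5) + ((8 - 5) + (let x = false in 9))) else ((let y = ((\z.4) true) in (y + y)) - ((let u = 0 in (\v.u)) (let w = false in 5)))) + 1)
step 2: [if@0] ((((0 - 7) * 5) + ((8 - 5) + (let x = false in 9))) + 1)
step 3: [delta@0.0.0] (((-7 * 5) + ((8 - 5) + (let x = false in 9))) + 1)
step 4: [delta@0.0] ((-35 + ((8 - 5) + (let x = false in 9))) + 1)

Answer: delta at 0.0 : (-7 * 5)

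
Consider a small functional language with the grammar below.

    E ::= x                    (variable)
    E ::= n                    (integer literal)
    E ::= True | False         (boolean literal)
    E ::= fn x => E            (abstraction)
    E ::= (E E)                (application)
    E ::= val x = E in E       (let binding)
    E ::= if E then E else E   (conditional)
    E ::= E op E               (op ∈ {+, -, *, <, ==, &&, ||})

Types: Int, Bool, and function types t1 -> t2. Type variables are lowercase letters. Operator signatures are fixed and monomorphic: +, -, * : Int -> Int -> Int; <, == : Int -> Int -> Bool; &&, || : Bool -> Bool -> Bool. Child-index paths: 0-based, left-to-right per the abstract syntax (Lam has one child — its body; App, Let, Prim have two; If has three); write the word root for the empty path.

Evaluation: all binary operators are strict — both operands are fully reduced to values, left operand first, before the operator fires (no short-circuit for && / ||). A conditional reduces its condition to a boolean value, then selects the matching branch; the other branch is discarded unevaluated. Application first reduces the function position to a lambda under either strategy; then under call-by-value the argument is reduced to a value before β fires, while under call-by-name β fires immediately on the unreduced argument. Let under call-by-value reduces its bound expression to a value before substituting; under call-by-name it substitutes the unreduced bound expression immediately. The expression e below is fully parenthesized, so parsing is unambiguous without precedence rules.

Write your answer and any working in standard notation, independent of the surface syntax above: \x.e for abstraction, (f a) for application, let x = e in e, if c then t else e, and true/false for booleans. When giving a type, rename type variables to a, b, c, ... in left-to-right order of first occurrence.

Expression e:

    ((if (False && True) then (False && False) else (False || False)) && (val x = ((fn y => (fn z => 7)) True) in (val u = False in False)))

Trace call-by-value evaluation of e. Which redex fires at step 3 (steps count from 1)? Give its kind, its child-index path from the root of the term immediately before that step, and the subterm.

Answer: delta at 0 : (false || false)

Derivation:
step 0: ((if (false && true) then (false && false) else (false || false)) && (let x = ((\y.(\z.7)) true) in (let u = false in false)))
step 1: [delta@0.0] ((if false then (false && false) else (false || false)) && (let x = ((\y.(\z.7)) true) in (let u = false in false)))
step 2: [if@0] ((false || false) && (let x = ((\y.(\z.7)) true) in (let u = false in false)))
step 3: [delta@0] (false && (let x = ((\y.(\z.7)) true) in (let u = false in false)))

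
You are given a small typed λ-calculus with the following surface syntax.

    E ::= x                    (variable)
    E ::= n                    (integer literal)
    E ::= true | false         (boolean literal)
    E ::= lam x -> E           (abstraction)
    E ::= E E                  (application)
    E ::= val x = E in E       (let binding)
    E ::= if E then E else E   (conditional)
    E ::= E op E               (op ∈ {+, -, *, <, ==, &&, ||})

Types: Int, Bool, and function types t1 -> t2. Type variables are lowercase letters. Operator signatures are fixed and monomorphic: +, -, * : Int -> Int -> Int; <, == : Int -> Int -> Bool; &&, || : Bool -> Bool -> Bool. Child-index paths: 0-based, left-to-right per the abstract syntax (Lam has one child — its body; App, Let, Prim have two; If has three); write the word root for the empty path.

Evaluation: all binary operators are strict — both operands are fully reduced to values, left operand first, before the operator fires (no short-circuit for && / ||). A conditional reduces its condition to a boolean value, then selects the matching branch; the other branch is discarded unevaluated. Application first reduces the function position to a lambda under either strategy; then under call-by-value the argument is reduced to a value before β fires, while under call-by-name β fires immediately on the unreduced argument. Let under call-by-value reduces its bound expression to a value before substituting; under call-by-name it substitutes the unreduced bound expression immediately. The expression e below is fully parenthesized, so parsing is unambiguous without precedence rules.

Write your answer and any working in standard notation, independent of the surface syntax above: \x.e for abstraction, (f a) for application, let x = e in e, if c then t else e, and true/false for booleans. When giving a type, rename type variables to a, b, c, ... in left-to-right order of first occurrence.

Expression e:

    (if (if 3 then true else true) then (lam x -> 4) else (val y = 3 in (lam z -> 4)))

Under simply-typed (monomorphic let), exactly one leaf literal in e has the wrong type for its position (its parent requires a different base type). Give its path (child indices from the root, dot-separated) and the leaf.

Trace:
  unify Int ~ Bool
  FAIL: mismatch Int ~ Bool

Answer: 0.0 : 3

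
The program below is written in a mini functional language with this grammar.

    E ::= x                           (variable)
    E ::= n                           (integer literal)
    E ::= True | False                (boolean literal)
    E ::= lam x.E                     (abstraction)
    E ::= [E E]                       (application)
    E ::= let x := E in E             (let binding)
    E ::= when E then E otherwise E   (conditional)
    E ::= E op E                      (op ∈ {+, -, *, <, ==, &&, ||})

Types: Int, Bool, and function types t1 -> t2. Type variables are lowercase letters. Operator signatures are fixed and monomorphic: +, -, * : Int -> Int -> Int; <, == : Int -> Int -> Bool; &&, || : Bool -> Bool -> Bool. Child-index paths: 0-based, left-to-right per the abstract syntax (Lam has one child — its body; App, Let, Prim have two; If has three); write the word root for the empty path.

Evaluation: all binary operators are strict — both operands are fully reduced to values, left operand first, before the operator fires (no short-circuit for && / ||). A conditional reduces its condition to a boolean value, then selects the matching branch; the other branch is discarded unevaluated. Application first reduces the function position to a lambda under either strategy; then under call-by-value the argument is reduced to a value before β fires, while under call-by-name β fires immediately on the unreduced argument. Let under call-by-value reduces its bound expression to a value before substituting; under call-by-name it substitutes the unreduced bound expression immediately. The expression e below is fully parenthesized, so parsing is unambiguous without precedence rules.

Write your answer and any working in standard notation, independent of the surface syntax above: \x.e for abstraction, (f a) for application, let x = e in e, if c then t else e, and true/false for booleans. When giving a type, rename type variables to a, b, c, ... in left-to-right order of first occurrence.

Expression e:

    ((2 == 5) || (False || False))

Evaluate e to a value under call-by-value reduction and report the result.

Answer: false

Derivation:
step 0: ((2 == 5) || (false || false))
step 1: [delta@0] (false || (false || false))
step 2: [delta@1] (false || false)
step 3: [delta@root] false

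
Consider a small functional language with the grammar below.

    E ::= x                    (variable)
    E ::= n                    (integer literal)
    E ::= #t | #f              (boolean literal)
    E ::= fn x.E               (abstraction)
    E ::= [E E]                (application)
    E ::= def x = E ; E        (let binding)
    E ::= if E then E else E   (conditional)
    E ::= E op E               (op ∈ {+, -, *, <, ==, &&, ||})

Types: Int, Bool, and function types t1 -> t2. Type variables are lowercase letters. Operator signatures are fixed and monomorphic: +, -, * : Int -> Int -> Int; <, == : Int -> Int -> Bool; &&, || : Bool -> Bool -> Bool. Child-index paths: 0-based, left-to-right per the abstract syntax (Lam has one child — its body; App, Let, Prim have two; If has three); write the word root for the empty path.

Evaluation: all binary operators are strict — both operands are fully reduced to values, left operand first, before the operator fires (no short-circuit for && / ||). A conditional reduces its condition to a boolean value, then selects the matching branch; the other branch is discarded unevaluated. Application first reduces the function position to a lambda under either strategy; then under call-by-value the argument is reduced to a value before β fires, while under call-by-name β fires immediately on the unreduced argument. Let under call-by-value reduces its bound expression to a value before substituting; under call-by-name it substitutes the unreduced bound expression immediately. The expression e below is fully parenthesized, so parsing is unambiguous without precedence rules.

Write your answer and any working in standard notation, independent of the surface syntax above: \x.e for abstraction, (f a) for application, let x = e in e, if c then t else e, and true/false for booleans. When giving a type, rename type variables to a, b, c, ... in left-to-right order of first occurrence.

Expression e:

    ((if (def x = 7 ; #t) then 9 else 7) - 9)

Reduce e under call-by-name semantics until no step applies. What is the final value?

Derivation:
step 0: ((if (let x = 7 in true) then 9 else 7) - 9)
step 1: [let@0.0] ((if true then 9 else 7) - 9)
step 2: [if@0] (9 - 9)
step 3: [delta@root] 0

Answer: 0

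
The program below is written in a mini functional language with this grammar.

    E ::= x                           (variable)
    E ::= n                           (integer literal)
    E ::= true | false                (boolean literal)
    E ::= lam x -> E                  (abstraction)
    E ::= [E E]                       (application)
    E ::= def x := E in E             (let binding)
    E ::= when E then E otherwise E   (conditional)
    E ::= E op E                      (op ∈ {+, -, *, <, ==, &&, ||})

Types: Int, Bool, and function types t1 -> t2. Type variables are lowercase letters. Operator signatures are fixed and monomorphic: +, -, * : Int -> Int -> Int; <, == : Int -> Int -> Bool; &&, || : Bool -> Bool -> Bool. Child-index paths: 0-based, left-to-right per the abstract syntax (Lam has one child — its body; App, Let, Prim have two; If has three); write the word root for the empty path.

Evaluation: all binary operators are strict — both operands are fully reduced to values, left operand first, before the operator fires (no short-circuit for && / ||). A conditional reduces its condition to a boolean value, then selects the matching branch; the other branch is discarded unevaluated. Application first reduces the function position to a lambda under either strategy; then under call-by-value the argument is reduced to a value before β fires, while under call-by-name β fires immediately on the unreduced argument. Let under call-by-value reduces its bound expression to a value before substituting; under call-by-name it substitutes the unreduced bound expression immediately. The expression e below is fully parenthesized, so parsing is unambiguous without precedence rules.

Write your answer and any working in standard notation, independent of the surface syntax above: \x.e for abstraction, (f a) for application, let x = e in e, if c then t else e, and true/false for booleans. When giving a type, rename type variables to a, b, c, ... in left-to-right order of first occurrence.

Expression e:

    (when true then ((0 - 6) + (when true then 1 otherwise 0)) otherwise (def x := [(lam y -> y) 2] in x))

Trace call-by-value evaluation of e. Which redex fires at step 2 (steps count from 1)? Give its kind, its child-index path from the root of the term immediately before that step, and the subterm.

Answer: delta at 0 : (0 - 6)

Working:
step 0: (if true then ((0 - 6) + (if true then 1 else 0)) else (let x = ((\y.y) 2) in x))
step 1: [if@root] ((0 - 6) + (if true then 1 else 0))
step 2: [delta@0] (-6 + (if true then 1 else 0))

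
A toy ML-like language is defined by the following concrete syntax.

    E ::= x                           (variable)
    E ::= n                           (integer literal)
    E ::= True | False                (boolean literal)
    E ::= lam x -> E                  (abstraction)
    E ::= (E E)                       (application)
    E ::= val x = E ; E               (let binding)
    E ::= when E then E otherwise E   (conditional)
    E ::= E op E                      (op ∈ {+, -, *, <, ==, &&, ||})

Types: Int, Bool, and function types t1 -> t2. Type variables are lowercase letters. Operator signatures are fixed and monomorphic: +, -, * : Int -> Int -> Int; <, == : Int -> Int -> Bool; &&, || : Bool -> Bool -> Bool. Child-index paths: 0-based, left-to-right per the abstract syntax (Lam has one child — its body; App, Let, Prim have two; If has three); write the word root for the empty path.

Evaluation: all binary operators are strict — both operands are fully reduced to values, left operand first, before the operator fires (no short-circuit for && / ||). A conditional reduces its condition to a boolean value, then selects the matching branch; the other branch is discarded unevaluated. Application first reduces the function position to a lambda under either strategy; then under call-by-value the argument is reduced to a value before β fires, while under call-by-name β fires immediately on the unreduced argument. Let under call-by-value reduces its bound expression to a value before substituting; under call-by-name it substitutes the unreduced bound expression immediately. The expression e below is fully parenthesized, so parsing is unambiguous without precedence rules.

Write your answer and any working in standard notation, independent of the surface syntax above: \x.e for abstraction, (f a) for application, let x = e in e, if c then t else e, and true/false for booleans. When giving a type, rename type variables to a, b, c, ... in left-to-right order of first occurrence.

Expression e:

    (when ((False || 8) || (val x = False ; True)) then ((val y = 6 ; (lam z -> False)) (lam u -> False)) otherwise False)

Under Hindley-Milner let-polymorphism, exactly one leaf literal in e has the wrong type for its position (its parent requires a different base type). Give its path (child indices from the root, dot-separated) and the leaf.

Answer: 0.0.1 : 8

Derivation:
  unify Bool ~ Bool
  unify Int ~ Bool
  FAIL: mismatch Int ~ Bool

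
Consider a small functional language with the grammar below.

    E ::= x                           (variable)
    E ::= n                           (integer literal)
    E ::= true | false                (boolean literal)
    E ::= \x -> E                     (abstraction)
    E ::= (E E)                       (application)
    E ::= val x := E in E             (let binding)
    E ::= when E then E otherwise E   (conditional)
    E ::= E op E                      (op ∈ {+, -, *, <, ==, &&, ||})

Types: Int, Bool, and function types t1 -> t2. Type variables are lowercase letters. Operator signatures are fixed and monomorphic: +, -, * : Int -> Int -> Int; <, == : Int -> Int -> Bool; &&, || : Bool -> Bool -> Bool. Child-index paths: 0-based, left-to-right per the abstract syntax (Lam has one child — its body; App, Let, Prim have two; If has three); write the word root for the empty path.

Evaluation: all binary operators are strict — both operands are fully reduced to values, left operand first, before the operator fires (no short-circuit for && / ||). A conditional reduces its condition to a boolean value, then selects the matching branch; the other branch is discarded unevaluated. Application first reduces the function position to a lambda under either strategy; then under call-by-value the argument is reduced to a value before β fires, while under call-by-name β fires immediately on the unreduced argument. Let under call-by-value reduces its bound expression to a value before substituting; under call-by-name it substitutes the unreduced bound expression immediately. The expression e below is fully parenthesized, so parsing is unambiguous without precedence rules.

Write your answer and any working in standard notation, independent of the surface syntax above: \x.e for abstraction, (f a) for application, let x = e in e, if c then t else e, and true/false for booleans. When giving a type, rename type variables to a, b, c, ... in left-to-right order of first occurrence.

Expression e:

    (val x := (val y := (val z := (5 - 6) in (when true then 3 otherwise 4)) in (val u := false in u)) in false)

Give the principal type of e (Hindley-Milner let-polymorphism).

Answer: Bool

Working:
  unify Int ~ Int
  unify Int ~ Int
let z : Int
  unify Bool ~ Bool
  unify Int ~ Int
let y : Int
let u : Bool
u : Bool
let x : Bool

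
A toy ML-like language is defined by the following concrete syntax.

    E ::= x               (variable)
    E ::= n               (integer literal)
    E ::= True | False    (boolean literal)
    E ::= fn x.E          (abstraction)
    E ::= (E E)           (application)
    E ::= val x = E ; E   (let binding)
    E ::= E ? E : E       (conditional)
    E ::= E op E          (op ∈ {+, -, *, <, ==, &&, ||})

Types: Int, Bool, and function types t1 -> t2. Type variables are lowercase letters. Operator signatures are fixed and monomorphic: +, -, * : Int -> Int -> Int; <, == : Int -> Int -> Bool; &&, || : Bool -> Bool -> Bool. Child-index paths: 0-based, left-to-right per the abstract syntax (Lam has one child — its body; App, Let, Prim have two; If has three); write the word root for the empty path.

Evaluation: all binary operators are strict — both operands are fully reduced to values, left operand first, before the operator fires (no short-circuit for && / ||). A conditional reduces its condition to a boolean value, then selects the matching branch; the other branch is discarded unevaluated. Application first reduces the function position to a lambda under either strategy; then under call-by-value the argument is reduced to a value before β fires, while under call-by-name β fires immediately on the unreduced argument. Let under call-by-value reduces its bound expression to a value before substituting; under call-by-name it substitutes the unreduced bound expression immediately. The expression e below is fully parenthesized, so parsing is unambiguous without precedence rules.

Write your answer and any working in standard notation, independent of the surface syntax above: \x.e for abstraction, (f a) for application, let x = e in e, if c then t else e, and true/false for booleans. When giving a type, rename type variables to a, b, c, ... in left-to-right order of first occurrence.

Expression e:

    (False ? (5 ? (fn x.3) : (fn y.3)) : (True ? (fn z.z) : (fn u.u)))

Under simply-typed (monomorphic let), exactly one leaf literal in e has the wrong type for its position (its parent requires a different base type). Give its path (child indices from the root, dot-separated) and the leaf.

Answer: 1.0 : 5

Working:
  unify Bool ~ Bool
  unify Int ~ Bool
  FAIL: mismatch Int ~ Bool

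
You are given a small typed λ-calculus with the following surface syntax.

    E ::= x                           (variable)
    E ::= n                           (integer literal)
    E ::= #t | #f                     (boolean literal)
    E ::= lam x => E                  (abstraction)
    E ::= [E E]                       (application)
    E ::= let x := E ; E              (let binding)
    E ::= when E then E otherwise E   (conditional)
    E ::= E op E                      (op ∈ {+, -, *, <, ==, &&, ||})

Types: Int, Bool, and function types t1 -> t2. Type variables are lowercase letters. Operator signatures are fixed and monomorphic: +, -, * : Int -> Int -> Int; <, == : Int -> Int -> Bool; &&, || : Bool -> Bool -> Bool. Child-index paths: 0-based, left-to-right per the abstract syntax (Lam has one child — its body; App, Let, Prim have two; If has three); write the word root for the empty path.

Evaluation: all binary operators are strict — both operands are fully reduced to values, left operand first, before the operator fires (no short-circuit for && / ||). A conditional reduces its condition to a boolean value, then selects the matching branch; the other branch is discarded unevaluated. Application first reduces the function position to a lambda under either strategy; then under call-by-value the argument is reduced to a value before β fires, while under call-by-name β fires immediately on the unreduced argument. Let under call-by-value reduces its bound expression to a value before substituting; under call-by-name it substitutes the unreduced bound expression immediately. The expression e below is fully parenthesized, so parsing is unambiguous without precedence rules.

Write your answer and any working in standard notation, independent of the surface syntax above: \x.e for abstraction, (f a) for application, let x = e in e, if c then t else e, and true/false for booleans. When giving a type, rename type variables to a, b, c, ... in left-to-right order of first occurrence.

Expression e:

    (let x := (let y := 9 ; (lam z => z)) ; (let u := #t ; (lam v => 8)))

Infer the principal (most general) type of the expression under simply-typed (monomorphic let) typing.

Working:
let y : Int
z : a
\z._ : a -> a
let x : a -> a
let u : Bool
\v._ : b -> Int

Answer: a -> Int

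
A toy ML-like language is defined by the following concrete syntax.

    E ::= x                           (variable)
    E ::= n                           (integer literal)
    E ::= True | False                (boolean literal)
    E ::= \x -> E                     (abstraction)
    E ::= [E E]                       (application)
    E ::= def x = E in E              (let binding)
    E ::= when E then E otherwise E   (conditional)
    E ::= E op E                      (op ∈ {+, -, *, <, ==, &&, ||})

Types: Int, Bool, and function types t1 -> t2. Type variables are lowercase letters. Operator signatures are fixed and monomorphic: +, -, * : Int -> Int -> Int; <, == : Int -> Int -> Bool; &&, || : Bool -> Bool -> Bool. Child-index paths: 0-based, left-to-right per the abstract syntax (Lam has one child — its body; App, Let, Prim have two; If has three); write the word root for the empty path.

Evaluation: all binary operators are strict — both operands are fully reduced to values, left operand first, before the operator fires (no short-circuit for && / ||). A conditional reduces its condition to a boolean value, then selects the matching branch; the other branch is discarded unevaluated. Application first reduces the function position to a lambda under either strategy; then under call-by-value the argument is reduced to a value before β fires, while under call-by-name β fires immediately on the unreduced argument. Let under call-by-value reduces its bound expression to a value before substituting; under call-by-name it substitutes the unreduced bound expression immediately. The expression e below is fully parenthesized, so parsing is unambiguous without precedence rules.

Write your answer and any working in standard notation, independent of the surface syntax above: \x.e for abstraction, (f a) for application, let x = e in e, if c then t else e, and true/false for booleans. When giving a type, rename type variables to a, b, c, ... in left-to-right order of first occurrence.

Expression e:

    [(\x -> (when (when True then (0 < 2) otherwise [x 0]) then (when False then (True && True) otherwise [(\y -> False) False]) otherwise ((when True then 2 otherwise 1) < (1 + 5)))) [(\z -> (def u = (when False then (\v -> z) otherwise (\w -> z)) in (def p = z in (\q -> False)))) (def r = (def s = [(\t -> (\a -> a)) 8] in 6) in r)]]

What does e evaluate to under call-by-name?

Answer: false

Derivation:
step 0: ((\x.(if (if true then (0 < 2) else (x 0)) then (if false then (true && true) else ((\y.false) false)) else ((if true then 2 else 1) < (1 + 5)))) ((\z.(let u = (if false then (\v.z) else (\w.z)) in (let p = z in (\q.false)))) (let r = (let s = ((\t.(\a.a)) 8) in 6) in r)))
step 1: [beta@root] (if (if true then (0 < 2) else (((\z.(let u = (if false then (\v.z) else (\w.z)) in (let p = z in (\q.false)))) (let r = (let s = ((\t.(\a.a)) 8) in 6) in r)) 0)) then (if false then (true && true) else ((\y.false) false)) else ((if true then 2 else 1) < (1 + 5)))
step 2: [if@0] (if (0 < 2) then (if false then (true && true) else ((\y.false) false)) else ((if true then 2 else 1) < (1 + 5)))
step 3: [delta@0] (if true then (if false then (true && true) else ((\y.false) false)) else ((if true then 2 else 1) < (1 + 5)))
step 4: [if@root] (if false then (true && true) else ((\y.false) false))
step 5: [if@root] ((\y.false) false)
step 6: [beta@root] false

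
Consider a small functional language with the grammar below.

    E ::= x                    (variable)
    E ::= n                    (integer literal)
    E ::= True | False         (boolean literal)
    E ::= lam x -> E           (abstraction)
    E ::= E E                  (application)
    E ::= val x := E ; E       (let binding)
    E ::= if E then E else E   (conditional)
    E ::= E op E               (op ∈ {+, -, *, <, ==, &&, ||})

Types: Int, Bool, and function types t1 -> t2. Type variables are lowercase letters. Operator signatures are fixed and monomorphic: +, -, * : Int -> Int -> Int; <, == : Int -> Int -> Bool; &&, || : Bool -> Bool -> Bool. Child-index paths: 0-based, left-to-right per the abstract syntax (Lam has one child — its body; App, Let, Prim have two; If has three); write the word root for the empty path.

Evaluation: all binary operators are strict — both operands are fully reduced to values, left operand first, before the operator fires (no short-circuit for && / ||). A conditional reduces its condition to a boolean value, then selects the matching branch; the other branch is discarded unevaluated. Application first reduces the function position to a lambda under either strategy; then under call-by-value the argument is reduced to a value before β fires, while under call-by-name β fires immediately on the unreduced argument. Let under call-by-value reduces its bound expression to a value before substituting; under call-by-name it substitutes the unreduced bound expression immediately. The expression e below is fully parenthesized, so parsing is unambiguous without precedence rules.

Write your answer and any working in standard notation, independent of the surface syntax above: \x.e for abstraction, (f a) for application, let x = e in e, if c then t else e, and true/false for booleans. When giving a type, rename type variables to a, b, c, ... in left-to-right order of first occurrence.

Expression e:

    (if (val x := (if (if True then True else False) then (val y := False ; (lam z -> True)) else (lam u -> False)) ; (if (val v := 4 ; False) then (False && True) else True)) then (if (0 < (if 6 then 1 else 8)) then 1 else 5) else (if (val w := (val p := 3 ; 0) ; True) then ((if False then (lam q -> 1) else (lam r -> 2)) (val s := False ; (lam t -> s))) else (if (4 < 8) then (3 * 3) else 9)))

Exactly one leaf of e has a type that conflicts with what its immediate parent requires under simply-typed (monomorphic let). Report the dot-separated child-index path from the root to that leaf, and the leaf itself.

Answer: 1.0.1.0 : 6

Derivation:
  unify Bool ~ Bool
  unify Bool ~ Bool
  unify Bool ~ Bool
let y : Bool
\z._ : a -> Bool
\u._ : b -> Bool
  unify a -> Bool ~ b -> Bool
  unify a ~ b
  unify Bool ~ Bool
let x : b -> Bool
let v : Int
  unify Bool ~ Bool
  unify Bool ~ Bool
  unify Bool ~ Bool
  unify Bool ~ Bool
  unify Bool ~ Bool
  unify Int ~ Int
  unify Int ~ Bool
  FAIL: mismatch Int ~ Bool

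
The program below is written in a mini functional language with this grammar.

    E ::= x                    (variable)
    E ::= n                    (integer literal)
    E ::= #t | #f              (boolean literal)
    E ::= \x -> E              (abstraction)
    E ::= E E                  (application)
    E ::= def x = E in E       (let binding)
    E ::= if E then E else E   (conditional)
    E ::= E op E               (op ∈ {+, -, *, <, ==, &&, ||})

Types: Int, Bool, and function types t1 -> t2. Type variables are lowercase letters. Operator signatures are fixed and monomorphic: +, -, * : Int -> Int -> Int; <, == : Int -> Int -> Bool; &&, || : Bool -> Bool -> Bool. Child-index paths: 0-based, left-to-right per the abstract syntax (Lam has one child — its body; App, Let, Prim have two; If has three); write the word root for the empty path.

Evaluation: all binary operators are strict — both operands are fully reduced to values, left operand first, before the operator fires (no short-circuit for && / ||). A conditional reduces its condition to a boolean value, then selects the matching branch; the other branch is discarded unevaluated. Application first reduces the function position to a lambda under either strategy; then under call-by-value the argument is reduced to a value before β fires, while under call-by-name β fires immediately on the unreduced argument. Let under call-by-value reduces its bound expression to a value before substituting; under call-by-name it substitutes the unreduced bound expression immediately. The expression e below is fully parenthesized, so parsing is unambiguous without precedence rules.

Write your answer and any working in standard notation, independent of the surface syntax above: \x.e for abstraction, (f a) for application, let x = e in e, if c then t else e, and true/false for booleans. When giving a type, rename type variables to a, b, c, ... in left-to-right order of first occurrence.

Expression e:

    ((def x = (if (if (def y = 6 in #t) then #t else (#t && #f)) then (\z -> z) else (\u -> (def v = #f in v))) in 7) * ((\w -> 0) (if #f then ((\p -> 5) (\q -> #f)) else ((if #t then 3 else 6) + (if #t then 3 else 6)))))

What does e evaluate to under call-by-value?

Answer: 0

Trace:
step 0: ((let x = (if (if (let y = 6 in true) then true else (true && false)) then (\z.z) else (\u.(let v = false in v))) in 7) * ((\w.0) (if false then ((\p.5) (\q.false)) else ((if true then 3 else 6) + (if true then 3 else 6)))))
step 1: [let@0.0.0.0] ((let x = (if (if true then true else (true && false)) then (\z.z) else (\u.(let v = false in v))) in 7) * ((\w.0) (if false then ((\p.5) (\q.false)) else ((if true then 3 else 6) + (if true then 3 else 6)))))
step 2: [if@0.0.0] ((let x = (if true then (\z.z) else (\u.(let v = false in v))) in 7) * ((\w.0) (if false then ((\p.5) (\q.false)) else ((if true then 3 else 6) + (if true then 3 else 6)))))
step 3: [if@0.0] ((let x = (\z.z) in 7) * ((\w.0) (if false then ((\p.5) (\q.false)) else ((if true then 3 else 6) + (if true then 3 else 6)))))
step 4: [let@0] (7 * ((\w.0) (if false then ((\p.5) (\q.false)) else ((if true then 3 else 6) + (if true then 3 else 6)))))
step 5: [if@1.1] (7 * ((\w.0) ((if true then 3 else 6) + (if true then 3 else 6))))
step 6: [if@1.1.0] (7 * ((\w.0) (3 + (if true then 3 else 6))))
step 7: [if@1.1.1] (7 * ((\w.0) (3 + 3)))
step 8: [delta@1.1] (7 * ((\w.0) 6))
step 9: [beta@1] (7 * 0)
step 10: [delta@root] 0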